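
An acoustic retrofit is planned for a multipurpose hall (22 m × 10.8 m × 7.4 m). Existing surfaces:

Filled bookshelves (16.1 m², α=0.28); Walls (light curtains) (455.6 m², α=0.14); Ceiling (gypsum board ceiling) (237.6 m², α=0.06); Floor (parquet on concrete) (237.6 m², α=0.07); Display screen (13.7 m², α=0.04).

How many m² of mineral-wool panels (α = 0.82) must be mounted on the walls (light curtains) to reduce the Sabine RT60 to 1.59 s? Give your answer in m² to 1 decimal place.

A₁ = Σ Sᵢαᵢ = 16.1·0.28 + 455.6·0.14 + 237.6·0.06 + 237.6·0.07 + 13.7·0.04 = 99.728 sabins.
V = 1758.24 m³. Target absorption A₂ = 0.161 × 1758.24 / 1.59 = 178.036 sabins.
Absorption to add: 178.036 − 99.728 = 78.308 sabins.
Each m² of panel replacing the walls (light curtains) adds (0.82 − 0.14) = 0.68 sabins.
Panel area = 78.308 / 0.68 = 115.2 m².

115.2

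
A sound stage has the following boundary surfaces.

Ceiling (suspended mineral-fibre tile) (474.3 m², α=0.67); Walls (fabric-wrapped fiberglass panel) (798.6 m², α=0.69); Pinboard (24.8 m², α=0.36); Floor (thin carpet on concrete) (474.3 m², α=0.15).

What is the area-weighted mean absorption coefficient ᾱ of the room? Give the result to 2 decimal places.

Total surface area S = 1772.0 m².
Σ(Sᵢαᵢ) = 474.3*0.67 + 798.6*0.69 + 24.8*0.36 + 474.3*0.15 = 948.888.
ᾱ = A/S = 0.54.

0.54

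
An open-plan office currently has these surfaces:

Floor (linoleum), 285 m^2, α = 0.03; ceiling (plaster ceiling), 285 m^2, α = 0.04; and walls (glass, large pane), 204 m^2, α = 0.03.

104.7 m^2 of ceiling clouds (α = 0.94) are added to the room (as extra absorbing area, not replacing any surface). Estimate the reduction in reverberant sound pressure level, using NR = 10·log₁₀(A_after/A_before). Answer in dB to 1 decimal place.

6.8 dB

Total absorption A_before = 285*0.03 + 285*0.04 + 204*0.03
  = 8.550 + 11.400 + 6.120 = 26.070 m^2 sabins.
Treatment contributes 104.7·0.94 = 98.418 sabins.
New total A_after = 124.488 sabins.
NR = 10·log₁₀(124.488/26.070) = 6.8 dB.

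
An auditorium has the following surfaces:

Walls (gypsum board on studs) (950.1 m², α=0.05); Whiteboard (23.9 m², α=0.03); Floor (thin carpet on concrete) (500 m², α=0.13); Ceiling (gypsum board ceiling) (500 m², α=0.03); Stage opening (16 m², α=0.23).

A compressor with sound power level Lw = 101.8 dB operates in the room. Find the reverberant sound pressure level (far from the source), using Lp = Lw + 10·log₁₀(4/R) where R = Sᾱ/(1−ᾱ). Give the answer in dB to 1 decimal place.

86.3 dB

A = 131.902 sabins; S = 1990.0 m².
ᾱ = 0.0663, so room constant R = A/(1−ᾱ) = 141.268 m².
Lp = Lw + 10 log₁₀(4/R) = 101.8 -15.48 = 86.3 dB.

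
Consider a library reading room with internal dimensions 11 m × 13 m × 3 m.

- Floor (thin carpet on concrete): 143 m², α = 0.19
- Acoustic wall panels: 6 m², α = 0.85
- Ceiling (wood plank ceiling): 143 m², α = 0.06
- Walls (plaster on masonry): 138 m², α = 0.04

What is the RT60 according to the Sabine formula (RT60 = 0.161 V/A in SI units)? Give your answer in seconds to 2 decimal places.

1.49 s

Equivalent absorption area: A = 143×0.19 + 6×0.85 + 143×0.06 + 138×0.04 = 46.370 m².
Room volume: 429 m³.
T = 0.161 V/A = 0.161·429/46.370 = 1.49 s.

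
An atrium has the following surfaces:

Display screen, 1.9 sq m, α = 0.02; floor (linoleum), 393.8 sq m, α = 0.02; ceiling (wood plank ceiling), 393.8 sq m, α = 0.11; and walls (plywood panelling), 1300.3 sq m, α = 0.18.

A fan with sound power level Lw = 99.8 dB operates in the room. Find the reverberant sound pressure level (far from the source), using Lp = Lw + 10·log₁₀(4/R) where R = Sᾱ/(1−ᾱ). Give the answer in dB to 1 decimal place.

A = 285.286 sabins; S = 2089.8 sq m.
ᾱ = 0.1365, so room constant R = A/(1−ᾱ) = 330.383 sq m.
Lp = Lw + 10 log₁₀(4/R) = 99.8 -19.17 = 80.6 dB.

80.6 dB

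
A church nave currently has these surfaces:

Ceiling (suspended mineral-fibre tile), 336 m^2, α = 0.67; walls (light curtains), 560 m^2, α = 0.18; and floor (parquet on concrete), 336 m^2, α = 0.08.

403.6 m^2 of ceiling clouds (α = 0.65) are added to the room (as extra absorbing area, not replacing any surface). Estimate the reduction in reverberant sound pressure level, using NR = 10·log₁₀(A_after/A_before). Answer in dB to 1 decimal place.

2.4 dB

Equivalent absorption area: A_before = 336·0.67 + 560·0.18 + 336·0.08 = 352.800 m^2.
Treatment contributes 403.6·0.65 = 262.340 sabins.
New total A_after = 615.140 sabins.
Reduction = 10 log₁₀(A_after/A_before) = 10 log₁₀(1.7436) = 2.4 dB.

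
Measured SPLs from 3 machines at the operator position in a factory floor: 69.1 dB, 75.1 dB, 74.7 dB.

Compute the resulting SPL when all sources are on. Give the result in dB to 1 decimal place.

Σ 10^(Lᵢ/10) = 7e+07.
Back to dB: 10·log₁₀ Σ = 78.5 dB.

78.5 dB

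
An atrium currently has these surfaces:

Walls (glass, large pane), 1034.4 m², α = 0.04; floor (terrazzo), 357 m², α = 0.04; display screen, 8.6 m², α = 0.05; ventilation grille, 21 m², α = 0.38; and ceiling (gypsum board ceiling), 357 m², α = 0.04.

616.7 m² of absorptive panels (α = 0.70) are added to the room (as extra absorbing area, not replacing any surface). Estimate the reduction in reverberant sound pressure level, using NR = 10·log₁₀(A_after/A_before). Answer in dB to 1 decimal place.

8.1 dB

Summing Sᵢαᵢ: 41.376 + 14.280 + 0.430 + 7.980 + 14.280 → A_before = 78.346 sabins.
Treatment contributes 616.7·0.70 = 431.690 sabins.
A_after = 78.346 + 431.690 = 510.036 sabins.
Reduction = 10 log₁₀(A_after/A_before) = 10 log₁₀(6.5100) = 8.1 dB.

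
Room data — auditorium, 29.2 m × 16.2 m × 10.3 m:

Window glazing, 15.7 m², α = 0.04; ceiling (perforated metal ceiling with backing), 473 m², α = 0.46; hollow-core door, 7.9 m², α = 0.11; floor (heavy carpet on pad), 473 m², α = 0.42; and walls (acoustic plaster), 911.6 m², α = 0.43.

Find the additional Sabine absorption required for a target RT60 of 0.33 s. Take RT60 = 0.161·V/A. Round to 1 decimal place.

1567.4 sabins

Total absorption A₁ = 15.7*0.04 + 473*0.46 + 7.9*0.11 + 473*0.42 + 911.6*0.43
  = 0.628 + 217.580 + 0.869 + 198.660 + 391.988 = 809.725 m² sabins.
Target A₂ = 0.161·4872.312/0.33 = 2377.098 sabins (V = 4872.312 m³).
Additional absorption ΔA = 2377.098 − 809.725 = 1567.4 sabins.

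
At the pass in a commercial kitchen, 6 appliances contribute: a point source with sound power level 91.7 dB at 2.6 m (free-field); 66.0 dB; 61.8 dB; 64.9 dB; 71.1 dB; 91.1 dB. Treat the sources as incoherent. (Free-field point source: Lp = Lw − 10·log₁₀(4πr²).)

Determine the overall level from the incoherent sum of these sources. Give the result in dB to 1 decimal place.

91.2 dB

Source at 2.6 m: Lp = 91.7 − 10·log₁₀(4π·2.6²) = 91.7 − 10·log₁₀(84.949) = 72.4 dB.
Σ 10^(Lᵢ/10) = 1.327e+09.
Back to dB: 10·log₁₀ Σ = 91.2 dB.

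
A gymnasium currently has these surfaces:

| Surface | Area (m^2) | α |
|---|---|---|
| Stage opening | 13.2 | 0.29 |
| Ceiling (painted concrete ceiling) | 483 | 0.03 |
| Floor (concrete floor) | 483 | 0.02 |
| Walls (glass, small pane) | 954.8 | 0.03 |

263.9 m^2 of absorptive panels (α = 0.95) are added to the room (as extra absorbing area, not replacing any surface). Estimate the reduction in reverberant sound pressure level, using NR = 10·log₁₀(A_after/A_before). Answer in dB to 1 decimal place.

7.3 dB

Summing Sᵢαᵢ: 3.828 + 14.490 + 9.660 + 28.644 → A_before = 56.622 sabins.
Added absorption = 263.9 × 0.95 = 250.705 sabins.
A_after = 56.622 + 250.705 = 307.327 sabins.
Reduction = 10 log₁₀(A_after/A_before) = 10 log₁₀(5.4277) = 7.3 dB.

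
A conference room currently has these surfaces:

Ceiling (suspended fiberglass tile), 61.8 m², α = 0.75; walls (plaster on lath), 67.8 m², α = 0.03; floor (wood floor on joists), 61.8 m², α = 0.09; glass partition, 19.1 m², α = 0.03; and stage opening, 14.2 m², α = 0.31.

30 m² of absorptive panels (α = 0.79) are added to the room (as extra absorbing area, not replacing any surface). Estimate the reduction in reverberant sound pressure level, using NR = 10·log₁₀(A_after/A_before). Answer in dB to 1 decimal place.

1.5 dB

Equivalent absorption area: A_before = 61.8*0.75 + 67.8*0.03 + 61.8*0.09 + 19.1*0.03 + 14.2*0.31 = 58.921 m².
Added absorption = 30 × 0.79 = 23.700 sabins.
New total A_after = 82.621 sabins.
NR = 10·log₁₀(82.621/58.921) = 1.5 dB.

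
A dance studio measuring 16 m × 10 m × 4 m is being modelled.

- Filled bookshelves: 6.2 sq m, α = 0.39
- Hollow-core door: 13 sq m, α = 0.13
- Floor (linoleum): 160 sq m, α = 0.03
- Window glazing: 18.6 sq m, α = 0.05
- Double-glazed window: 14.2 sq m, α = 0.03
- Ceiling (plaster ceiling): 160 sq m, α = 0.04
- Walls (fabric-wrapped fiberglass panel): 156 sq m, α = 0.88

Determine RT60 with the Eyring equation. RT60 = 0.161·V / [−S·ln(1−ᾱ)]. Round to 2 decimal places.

Total surface area S = 6.2 + 13 + 160 + 18.6 + 14.2 + 160 + 156 = 528.0 sq m.
Absorption A = 6.2·0.39 + 13·0.13 + 160·0.03 + 18.6·0.05 + 14.2·0.03 + 160·0.04 + 156·0.88 = 153.944 sabins.
ᾱ = 153.944 / 528.0 = 0.2916.
Eyring denominator: −S ln(1−ᾱ) = 182.026.
V = 16 × 10 × 4 = 640 m³.
RT60 = 0.161 × 640 / 182.026 = 0.57 s.

0.57 s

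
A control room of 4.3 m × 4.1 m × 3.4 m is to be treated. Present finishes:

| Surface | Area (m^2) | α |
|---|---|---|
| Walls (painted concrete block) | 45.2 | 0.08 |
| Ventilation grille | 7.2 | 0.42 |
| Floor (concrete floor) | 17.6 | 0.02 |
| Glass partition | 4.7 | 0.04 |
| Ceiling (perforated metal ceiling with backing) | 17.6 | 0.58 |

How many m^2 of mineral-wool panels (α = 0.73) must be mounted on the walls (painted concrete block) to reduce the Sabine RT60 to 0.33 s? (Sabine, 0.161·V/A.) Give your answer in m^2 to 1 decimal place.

Total absorption A₁ = 45.2*0.08 + 7.2*0.42 + 17.6*0.02 + 4.7*0.04 + 17.6*0.58
  = 3.616 + 3.024 + 0.352 + 0.188 + 10.208 = 17.388 m^2 sabins.
Required A₂ = 0.161·59.942/0.33 = 29.244 sabins.
Absorption to add: 29.244 − 17.388 = 11.856 sabins.
Net gain per m^2: Δα = 0.73 − 0.08 = 0.65.
Area = ΔA/Δα = 11.856/0.65 = 18.2 m^2.

18.2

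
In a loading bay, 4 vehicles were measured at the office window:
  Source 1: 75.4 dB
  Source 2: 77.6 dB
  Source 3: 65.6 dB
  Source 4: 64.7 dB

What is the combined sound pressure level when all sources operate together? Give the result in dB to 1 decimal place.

79.9 dB

Sum in the linear (power) domain: Σ 10^(Lᵢ/10) = 10^(75.4/10) + 10^(77.6/10) + 10^(65.6/10) + 10^(64.7/10) = 9.88e+07.
Back to dB: 10·log₁₀ Σ = 79.9 dB.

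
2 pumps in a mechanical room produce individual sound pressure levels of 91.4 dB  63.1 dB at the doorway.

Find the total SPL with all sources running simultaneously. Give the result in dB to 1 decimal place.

Sum in the linear (power) domain: Σ 10^(Lᵢ/10) = 10^(91.4/10) + 10^(63.1/10) = 1.382e+09.
L_total = 10·log₁₀(1.382e+09) = 91.4 dB.

91.4 dB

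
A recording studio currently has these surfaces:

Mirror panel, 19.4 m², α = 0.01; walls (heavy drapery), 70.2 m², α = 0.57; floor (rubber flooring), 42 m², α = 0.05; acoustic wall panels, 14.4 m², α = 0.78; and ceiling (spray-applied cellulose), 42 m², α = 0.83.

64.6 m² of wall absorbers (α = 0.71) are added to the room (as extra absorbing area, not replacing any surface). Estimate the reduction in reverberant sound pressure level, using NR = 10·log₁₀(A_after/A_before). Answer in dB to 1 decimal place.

Total absorption A_before = 19.4·0.01 + 70.2·0.57 + 42·0.05 + 14.4·0.78 + 42·0.83
  = 0.194 + 40.014 + 2.100 + 11.232 + 34.860 = 88.400 m² sabins.
Added absorption = 64.6 × 0.71 = 45.866 sabins.
A_after = 88.400 + 45.866 = 134.266 sabins.
NR = 10·log₁₀(134.266/88.400) = 1.8 dB.

1.8 dB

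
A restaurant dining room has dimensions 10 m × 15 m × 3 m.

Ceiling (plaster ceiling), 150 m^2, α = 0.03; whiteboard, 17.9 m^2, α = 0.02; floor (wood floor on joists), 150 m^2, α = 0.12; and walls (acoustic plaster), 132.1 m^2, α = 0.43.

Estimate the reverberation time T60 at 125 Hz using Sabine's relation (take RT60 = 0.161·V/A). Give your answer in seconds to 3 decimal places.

Equivalent absorption area: A = 150×0.03 + 17.9×0.02 + 150×0.12 + 132.1×0.43 = 79.661 m^2.
Room volume: 450 m³.
Sabine: RT60 = 0.161 × 450 / 79.661 = 0.909 s.

0.909 s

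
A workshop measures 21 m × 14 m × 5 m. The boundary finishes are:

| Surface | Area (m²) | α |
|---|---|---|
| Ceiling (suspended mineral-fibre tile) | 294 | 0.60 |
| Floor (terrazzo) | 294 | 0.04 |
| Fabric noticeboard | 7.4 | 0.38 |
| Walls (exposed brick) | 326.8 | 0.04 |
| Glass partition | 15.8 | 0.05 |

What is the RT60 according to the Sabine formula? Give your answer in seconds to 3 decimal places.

Summing Sᵢαᵢ: 176.400 + 11.760 + 2.812 + 13.072 + 0.790 → A = 204.834 sabins.
Room volume: 1470 m³.
Sabine: RT60 = 0.161 × 1470 / 204.834 = 1.155 s.

1.155 seconds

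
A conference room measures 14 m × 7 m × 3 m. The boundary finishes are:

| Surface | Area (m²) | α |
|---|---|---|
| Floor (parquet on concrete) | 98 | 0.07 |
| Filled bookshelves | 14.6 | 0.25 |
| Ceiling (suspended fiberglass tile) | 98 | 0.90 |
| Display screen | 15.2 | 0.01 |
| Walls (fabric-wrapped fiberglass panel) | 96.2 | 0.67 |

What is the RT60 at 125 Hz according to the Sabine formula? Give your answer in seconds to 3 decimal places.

0.290 s

Equivalent absorption area: A = 98·0.07 + 14.6·0.25 + 98·0.90 + 15.2·0.01 + 96.2·0.67 = 163.316 m².
Room volume: 294 m³.
Sabine: RT60 = 0.161 × 294 / 163.316 = 0.290 s.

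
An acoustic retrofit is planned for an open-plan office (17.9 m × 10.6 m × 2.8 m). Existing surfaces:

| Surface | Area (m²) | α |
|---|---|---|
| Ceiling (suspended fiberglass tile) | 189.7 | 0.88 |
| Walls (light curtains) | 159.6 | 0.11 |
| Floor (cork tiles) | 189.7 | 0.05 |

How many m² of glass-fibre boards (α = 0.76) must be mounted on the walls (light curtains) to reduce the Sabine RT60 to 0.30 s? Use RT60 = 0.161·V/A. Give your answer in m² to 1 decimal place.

Summing Sᵢαᵢ: 166.936 + 17.556 + 9.485 → A₁ = 193.977 sabins.
V = 531.272 m³. Target absorption A₂ = 0.161 × 531.272 / 0.30 = 285.116 sabins.
ΔA needed = 285.116 − 193.977 = 91.139 sabins.
Each m² of panel replacing the walls (light curtains) adds (0.76 − 0.11) = 0.65 sabins.
Area = ΔA/Δα = 91.139/0.65 = 140.2 m².

140.2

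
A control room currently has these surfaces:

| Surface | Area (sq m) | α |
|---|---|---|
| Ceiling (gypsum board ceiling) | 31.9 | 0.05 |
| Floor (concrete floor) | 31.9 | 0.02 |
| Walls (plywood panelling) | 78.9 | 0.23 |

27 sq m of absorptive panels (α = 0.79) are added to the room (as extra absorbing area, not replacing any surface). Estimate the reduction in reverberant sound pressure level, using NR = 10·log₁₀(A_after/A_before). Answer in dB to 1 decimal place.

Summing Sᵢαᵢ: 1.595 + 0.638 + 18.147 → A_before = 20.380 sabins.
Added absorption = 27 × 0.79 = 21.330 sabins.
A_after = 20.380 + 21.330 = 41.710 sabins.
NR = 10·log₁₀(41.710/20.380) = 3.1 dB.

3.1 dB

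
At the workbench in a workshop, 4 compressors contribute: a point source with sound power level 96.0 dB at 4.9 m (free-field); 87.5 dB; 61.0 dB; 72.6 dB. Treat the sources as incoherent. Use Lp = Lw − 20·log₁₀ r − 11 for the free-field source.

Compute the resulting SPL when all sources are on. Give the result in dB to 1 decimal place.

87.7 dB

Source at 4.9 m: Lp = 96.0 − 20·log₁₀(4.9) − 11 = 71.2 dB.
Converting to relative power and adding: 10^(71.2/10) + 10^(87.5/10) + 10^(61.0/10) + 10^(72.6/10) = 5.95e+08.
Combined level = 10 log₁₀(5.95e+08) = 87.7 dB.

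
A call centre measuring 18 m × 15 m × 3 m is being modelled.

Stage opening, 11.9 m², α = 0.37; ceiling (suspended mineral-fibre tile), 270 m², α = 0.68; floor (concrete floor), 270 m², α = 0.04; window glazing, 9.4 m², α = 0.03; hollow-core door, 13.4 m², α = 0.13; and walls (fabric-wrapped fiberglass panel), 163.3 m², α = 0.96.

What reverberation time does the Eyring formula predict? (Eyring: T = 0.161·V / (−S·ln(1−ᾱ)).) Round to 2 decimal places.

S = Σ Sᵢ = 738.0 m².
Absorption A = 11.9×0.37 + 270×0.68 + 270×0.04 + 9.4×0.03 + 13.4×0.13 + 163.3×0.96 = 357.595 sabins.
ᾱ = 357.595 / 738.0 = 0.4845.
−S·ln(1−ᾱ) = −738.0 × ln(1 − 0.4845) = 489.012.
V = 18 × 15 × 3 = 810 m³.
RT60 = 0.161 × 810 / 489.012 = 0.27 s.

0.27 seconds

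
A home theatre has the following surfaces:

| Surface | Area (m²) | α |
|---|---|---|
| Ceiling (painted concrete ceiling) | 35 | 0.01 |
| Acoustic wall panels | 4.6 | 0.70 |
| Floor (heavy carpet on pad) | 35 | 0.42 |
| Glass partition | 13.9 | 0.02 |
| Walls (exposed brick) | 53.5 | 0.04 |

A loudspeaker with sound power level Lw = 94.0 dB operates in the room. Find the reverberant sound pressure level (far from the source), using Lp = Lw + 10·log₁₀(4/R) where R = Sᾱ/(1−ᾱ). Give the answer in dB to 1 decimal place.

Σ(Sᵢαᵢ) = 35×0.01 + 4.6×0.70 + 35×0.42 + 13.9×0.02 + 53.5×0.04 = 20.688; total area S = 142.0 m².
ᾱ = 0.1457, so room constant R = A/(1−ᾱ) = 24.216 m².
Lp = Lw + 10 log₁₀(4/R) = 94.0 -7.82 = 86.2 dB.

86.2 dB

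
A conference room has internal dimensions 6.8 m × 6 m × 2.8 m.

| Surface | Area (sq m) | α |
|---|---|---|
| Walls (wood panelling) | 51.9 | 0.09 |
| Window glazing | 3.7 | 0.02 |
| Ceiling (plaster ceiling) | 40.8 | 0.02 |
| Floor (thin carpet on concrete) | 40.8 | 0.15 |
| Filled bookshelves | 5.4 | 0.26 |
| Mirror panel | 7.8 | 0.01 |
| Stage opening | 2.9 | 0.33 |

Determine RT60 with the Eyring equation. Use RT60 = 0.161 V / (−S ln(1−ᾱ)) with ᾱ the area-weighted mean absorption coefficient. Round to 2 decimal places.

1.24 s

Total surface area S = 51.9 + 3.7 + 40.8 + 40.8 + 5.4 + 7.8 + 2.9 = 153.3 sq m.
Σ(Sᵢαᵢ) = 51.9×0.09 + 3.7×0.02 + 40.8×0.02 + 40.8×0.15 + 5.4×0.26 + 7.8×0.01 + 2.9×0.33 = 14.120.
ᾱ = 14.120 / 153.3 = 0.0921.
Eyring denominator: −S ln(1−ᾱ) = 14.812.
V = 6.8 × 6 × 2.8 = 114.24 m³.
RT60 = 0.161 × 114.24 / 14.812 = 1.24 s.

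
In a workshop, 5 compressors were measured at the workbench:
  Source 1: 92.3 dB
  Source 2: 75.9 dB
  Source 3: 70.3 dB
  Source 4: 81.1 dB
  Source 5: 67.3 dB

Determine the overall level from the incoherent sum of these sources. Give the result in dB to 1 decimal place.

92.7 dB

Converting to relative power and adding: 10^(92.3/10) + 10^(75.9/10) + 10^(70.3/10) + 10^(81.1/10) + 10^(67.3/10) = 1.882e+09.
Combined level = 10 log₁₀(1.882e+09) = 92.7 dB.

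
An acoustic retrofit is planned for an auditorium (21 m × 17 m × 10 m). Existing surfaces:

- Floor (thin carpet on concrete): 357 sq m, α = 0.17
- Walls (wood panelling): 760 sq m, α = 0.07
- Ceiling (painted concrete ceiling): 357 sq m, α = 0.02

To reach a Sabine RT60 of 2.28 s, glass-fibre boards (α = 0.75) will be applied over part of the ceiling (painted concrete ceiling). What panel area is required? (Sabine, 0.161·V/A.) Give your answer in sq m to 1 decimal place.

Equivalent absorption area: A₁ = 357*0.17 + 760*0.07 + 357*0.02 = 121.030 sq m.
V = 3570 m³. Target absorption A₂ = 0.161 × 3570 / 2.28 = 252.092 sabins.
Absorption to add: 252.092 − 121.030 = 131.062 sabins.
Net gain per sq m: Δα = 0.75 − 0.02 = 0.73.
Area = ΔA/Δα = 131.062/0.73 = 179.5 sq m.

179.5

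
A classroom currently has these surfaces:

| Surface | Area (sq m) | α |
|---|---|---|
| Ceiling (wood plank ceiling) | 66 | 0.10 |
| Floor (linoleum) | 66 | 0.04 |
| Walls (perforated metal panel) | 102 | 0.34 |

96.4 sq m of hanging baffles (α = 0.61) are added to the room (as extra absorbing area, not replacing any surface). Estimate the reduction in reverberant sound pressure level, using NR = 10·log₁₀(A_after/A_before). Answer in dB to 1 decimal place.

3.7 dB

Summing Sᵢαᵢ: 6.600 + 2.640 + 34.680 → A_before = 43.920 sabins.
Treatment contributes 96.4·0.61 = 58.804 sabins.
A_after = 43.920 + 58.804 = 102.724 sabins.
NR = 10·log₁₀(102.724/43.920) = 3.7 dB.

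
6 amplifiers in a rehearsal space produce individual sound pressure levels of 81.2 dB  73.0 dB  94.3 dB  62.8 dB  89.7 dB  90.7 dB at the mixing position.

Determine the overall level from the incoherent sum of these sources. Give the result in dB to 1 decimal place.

Σ 10^(Lᵢ/10) = 4.953e+09.
Back to dB: 10·log₁₀ Σ = 96.9 dB.

96.9 dB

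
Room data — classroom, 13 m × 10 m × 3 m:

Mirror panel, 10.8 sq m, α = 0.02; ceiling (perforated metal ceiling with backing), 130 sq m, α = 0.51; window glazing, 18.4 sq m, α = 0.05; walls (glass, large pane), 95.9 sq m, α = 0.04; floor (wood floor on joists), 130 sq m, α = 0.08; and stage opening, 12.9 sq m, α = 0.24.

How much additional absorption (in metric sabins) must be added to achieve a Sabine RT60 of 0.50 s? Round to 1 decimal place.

40.8 sabins

Summing Sᵢαᵢ: 0.216 + 66.300 + 0.920 + 3.836 + 10.400 + 3.096 → A₁ = 84.768 sabins.
Target A₂ = 0.161·390/0.50 = 125.580 sabins (V = 390 m³).
Additional absorption ΔA = 125.580 − 84.768 = 40.8 sabins.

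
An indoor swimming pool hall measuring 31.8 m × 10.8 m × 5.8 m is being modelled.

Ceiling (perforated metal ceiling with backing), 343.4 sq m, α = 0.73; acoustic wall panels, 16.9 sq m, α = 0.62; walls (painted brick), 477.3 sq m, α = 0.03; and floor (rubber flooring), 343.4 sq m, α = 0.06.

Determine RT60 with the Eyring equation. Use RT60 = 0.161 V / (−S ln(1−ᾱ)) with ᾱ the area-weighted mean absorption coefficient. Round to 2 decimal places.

S = Σ Sᵢ = 1181.0 sq m.
Σ(Sᵢαᵢ) = 343.4·0.73 + 16.9·0.62 + 477.3·0.03 + 343.4·0.06 = 296.083.
Mean coefficient ᾱ = A/S = 0.2507.
−S·ln(1−ᾱ) = −1181.0 × ln(1 − 0.2507) = 340.855.
V = 31.8 × 10.8 × 5.8 = 1991.952 m³.
T = 0.161·V/[−S·ln(1−ᾱ)] = 0.161·1991.952/340.855 = 0.94 s.

0.94 sec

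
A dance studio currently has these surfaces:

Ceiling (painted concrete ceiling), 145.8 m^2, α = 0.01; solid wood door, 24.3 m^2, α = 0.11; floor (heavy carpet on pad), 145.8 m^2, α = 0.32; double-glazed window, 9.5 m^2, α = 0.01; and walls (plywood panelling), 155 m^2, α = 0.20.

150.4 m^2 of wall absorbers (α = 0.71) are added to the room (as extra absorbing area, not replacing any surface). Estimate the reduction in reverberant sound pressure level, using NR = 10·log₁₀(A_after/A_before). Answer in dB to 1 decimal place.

A_before = Σ Sᵢαᵢ = 145.8×0.01 + 24.3×0.11 + 145.8×0.32 + 9.5×0.01 + 155×0.20 = 81.882 sabins.
Added absorption = 150.4 × 0.71 = 106.784 sabins.
New total A_after = 188.666 sabins.
NR = 10·log₁₀(188.666/81.882) = 3.6 dB.

3.6 dB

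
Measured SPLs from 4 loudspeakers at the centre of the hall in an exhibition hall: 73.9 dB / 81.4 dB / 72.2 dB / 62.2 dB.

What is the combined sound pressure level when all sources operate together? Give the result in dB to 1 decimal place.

Sum in the linear (power) domain: Σ 10^(Lᵢ/10) = 10^(73.9/10) + 10^(81.4/10) + 10^(72.2/10) + 10^(62.2/10) = 1.808e+08.
Combined level = 10 log₁₀(1.808e+08) = 82.6 dB.

82.6 dB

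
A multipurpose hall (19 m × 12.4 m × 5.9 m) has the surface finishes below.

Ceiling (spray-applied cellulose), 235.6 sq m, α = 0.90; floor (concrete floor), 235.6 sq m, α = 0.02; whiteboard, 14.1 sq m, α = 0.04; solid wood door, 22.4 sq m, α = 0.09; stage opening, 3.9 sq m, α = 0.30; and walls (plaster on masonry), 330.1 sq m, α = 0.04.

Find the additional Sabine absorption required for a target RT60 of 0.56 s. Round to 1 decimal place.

A₁ = Σ Sᵢαᵢ = 235.6*0.90 + 235.6*0.02 + 14.1*0.04 + 22.4*0.09 + 3.9*0.30 + 330.1*0.04 = 233.706 sabins.
Target A₂ = 0.161·1390.04/0.56 = 399.636 sabins (V = 1390.04 m³).
ΔA = A₂ − A₁ = 399.636 − 233.706 = 165.9 sabins.

165.9 sabins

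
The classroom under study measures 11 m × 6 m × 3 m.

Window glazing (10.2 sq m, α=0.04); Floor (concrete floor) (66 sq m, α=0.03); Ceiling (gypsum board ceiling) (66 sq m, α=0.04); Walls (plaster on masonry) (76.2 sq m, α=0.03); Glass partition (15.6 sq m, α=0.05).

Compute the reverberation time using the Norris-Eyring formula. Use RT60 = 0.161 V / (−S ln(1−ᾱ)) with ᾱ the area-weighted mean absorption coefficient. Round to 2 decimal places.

Total surface area S = 10.2 + 66 + 66 + 76.2 + 15.6 = 234.0 sq m.
Σ(Sᵢαᵢ) = 10.2×0.04 + 66×0.03 + 66×0.04 + 76.2×0.03 + 15.6×0.05 = 8.094.
Mean coefficient ᾱ = A/S = 0.0346.
−S·ln(1−ᾱ) = −234.0 × ln(1 − 0.0346) = 8.240.
V = 11 × 6 × 3 = 198 m³.
T = 0.161·V/[−S·ln(1−ᾱ)] = 0.161·198/8.240 = 3.87 s.

3.87 sec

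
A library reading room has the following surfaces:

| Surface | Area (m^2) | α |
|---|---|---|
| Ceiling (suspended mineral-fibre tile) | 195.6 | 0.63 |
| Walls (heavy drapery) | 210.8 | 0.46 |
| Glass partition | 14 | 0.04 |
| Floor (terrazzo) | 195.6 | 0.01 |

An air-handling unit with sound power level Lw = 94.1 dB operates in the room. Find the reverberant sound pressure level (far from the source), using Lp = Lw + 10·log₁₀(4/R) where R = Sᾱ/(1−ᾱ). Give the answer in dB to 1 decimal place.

74.7 dB

A = 222.712 sabins; S = 616.0 m^2.
ᾱ = 0.3615, so room constant R = A/(1−ᾱ) = 348.805 m^2.
Lp = Lw + 10 log₁₀(4/R) = 94.1 -19.41 = 74.7 dB.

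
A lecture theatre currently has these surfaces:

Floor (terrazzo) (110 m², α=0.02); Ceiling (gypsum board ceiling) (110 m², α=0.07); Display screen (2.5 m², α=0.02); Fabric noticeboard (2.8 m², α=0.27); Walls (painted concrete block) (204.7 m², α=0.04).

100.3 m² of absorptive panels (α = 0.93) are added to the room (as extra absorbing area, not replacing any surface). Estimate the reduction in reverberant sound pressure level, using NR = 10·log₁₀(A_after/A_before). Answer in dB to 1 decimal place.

7.7 dB

Summing Sᵢαᵢ: 2.200 + 7.700 + 0.050 + 0.756 + 8.188 → A_before = 18.894 sabins.
Treatment contributes 100.3·0.93 = 93.279 sabins.
A_after = 18.894 + 93.279 = 112.173 sabins.
NR = 10·log₁₀(112.173/18.894) = 7.7 dB.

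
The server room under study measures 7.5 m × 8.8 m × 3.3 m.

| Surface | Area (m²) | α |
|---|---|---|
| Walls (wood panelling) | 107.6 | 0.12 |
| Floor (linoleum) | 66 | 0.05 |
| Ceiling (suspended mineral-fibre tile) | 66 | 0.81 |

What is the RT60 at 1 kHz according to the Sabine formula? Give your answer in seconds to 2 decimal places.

0.50 s

Equivalent absorption area: A = 107.6*0.12 + 66*0.05 + 66*0.81 = 69.672 m².
V = 7.5·8.8·3.3 = 217.8 m³.
Sabine: RT60 = 0.161 × 217.8 / 69.672 = 0.50 s.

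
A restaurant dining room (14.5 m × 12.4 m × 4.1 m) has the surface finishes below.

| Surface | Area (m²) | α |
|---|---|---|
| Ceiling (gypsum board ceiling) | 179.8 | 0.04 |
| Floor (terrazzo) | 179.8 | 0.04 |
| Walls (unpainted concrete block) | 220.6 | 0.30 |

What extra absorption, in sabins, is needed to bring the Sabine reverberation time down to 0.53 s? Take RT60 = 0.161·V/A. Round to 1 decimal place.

Total absorption A₁ = 179.8·0.04 + 179.8·0.04 + 220.6·0.30
  = 7.192 + 7.192 + 66.180 = 80.564 m² sabins.
Target A₂ = 0.161·737.18/0.53 = 223.936 sabins (V = 737.18 m³).
ΔA = A₂ − A₁ = 223.936 − 80.564 = 143.4 sabins.

143.4 sabins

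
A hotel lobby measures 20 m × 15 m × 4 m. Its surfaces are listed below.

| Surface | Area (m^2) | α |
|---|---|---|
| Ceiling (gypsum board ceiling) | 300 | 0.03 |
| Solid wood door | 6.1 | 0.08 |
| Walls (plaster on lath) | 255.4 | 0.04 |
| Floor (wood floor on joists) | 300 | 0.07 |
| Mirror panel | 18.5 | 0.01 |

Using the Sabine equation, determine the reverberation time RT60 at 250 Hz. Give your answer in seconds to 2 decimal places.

Summing Sᵢαᵢ: 9.000 + 0.488 + 10.216 + 21.000 + 0.185 → A = 40.889 sabins.
Room volume: 1200 m³.
T = 0.161 V/A = 0.161·1200/40.889 = 4.72 s.

4.72 sec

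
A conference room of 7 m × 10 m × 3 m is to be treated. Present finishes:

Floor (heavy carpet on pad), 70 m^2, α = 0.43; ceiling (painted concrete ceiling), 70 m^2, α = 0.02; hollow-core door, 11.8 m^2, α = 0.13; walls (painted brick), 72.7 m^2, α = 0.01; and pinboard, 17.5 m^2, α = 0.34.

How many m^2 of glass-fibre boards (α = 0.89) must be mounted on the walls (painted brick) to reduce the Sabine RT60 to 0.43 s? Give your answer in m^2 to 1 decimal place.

Equivalent absorption area: A₁ = 70·0.43 + 70·0.02 + 11.8·0.13 + 72.7·0.01 + 17.5·0.34 = 39.711 m^2.
Required A₂ = 0.161·210/0.43 = 78.628 sabins.
Absorption to add: 78.628 − 39.711 = 38.917 sabins.
Each m^2 of panel replacing the walls (painted brick) adds (0.89 − 0.01) = 0.88 sabins.
Area = ΔA/Δα = 38.917/0.88 = 44.2 m^2.

44.2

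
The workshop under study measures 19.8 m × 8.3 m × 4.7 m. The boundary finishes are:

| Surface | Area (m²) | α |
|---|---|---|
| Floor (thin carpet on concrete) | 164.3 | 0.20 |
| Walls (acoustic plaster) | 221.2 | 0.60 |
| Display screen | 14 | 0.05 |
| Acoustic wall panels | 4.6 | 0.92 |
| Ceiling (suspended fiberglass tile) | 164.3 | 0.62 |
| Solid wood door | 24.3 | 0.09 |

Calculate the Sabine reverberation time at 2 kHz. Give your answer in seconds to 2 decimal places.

A = Σ Sᵢαᵢ = 164.3·0.20 + 221.2·0.60 + 14·0.05 + 4.6·0.92 + 164.3·0.62 + 24.3·0.09 = 274.565 sabins.
V = 19.8·8.3·4.7 = 772.398 m³.
RT60 = 0.161 · V / A = 0.161 × 772.398 / 274.565 = 0.45 s.

0.45 s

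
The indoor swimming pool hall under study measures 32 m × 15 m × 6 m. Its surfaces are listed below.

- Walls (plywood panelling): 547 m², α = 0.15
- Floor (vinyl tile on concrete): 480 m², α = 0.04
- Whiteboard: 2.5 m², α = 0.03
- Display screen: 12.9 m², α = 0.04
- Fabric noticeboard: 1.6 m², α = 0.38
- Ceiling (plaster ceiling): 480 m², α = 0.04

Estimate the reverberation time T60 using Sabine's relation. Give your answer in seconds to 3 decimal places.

Summing Sᵢαᵢ: 82.050 + 19.200 + 0.075 + 0.516 + 0.608 + 19.200 → A = 121.649 sabins.
Room volume: 2880 m³.
T = 0.161 V/A = 0.161·2880/121.649 = 3.812 s.

3.812 s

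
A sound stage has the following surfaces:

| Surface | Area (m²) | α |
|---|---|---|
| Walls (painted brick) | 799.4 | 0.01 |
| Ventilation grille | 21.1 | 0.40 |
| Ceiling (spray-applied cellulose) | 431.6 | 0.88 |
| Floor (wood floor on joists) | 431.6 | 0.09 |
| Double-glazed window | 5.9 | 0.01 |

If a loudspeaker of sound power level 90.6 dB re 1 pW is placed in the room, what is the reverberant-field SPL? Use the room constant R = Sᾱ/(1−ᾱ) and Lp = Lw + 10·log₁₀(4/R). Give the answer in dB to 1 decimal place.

68.9 dB

Σ(Sᵢαᵢ) = 799.4·0.01 + 21.1·0.40 + 431.6·0.88 + 431.6·0.09 + 5.9·0.01 = 435.145; total area S = 1689.6 m².
ᾱ = 435.145/1689.6 = 0.2575; R = Sᾱ/(1−ᾱ) = 435.145/(1−0.2575) = 586.054 m².
Lp = Lw + 10 log₁₀(4/R) = 90.6 -21.66 = 68.9 dB.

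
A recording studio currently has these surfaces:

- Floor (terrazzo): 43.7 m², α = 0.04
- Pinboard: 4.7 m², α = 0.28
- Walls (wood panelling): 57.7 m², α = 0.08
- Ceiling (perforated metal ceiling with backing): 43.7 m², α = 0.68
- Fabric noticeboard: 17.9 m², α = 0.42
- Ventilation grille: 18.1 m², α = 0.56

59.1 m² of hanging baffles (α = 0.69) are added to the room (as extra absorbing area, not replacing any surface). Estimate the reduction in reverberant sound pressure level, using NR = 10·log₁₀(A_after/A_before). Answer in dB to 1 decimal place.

Equivalent absorption area: A_before = 43.7×0.04 + 4.7×0.28 + 57.7×0.08 + 43.7×0.68 + 17.9×0.42 + 18.1×0.56 = 55.050 m².
Added absorption = 59.1 × 0.69 = 40.779 sabins.
A_after = 55.050 + 40.779 = 95.829 sabins.
NR = 10·log₁₀(95.829/55.050) = 2.4 dB.

2.4 dB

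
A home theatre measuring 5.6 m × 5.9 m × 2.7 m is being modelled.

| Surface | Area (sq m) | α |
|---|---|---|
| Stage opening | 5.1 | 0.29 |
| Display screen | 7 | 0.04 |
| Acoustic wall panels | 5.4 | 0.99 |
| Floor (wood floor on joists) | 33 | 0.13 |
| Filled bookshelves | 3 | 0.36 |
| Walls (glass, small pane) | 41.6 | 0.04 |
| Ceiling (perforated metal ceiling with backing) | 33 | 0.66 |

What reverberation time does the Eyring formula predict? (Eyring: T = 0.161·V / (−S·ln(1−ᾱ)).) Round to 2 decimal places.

Total surface area S = 5.1 + 7 + 5.4 + 33 + 3 + 41.6 + 33 = 128.1 sq m.
Σ(Sᵢαᵢ) = 5.1·0.29 + 7·0.04 + 5.4·0.99 + 33·0.13 + 3·0.36 + 41.6·0.04 + 33·0.66 = 35.919.
ᾱ = 35.919 / 128.1 = 0.2804.
Eyring denominator: −S ln(1−ᾱ) = 42.153.
V = 5.6 × 5.9 × 2.7 = 89.208 m³.
RT60 = 0.161 × 89.208 / 42.153 = 0.34 s.

0.34 seconds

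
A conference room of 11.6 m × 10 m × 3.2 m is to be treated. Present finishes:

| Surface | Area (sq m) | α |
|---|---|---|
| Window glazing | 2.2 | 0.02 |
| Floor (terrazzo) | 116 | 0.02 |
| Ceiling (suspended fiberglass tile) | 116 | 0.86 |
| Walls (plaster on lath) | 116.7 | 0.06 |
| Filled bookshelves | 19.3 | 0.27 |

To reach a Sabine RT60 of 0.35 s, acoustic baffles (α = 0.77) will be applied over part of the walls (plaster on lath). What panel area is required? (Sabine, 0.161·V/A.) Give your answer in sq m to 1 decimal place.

79.5

A₁ = Σ Sᵢαᵢ = 2.2*0.02 + 116*0.02 + 116*0.86 + 116.7*0.06 + 19.3*0.27 = 114.337 sabins.
Required A₂ = 0.161·371.2/0.35 = 170.752 sabins.
ΔA needed = 170.752 − 114.337 = 56.415 sabins.
Net gain per sq m: Δα = 0.77 − 0.06 = 0.71.
Area = ΔA/Δα = 56.415/0.71 = 79.5 sq m.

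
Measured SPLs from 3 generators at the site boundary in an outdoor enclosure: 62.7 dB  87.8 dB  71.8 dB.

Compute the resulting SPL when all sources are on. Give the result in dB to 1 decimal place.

Converting to relative power and adding: 10^(62.7/10) + 10^(87.8/10) + 10^(71.8/10) = 6.196e+08.
L_total = 10·log₁₀(6.196e+08) = 87.9 dB.

87.9 dB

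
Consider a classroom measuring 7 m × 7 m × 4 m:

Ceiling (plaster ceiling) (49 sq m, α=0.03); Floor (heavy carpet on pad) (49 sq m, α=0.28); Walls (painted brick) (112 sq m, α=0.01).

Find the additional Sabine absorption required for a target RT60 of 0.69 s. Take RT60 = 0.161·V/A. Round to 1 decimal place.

Summing Sᵢαᵢ: 1.470 + 13.720 + 1.120 → A₁ = 16.310 sabins.
Target A₂ = 0.161·196/0.69 = 45.733 sabins (V = 196 m³).
ΔA = A₂ − A₁ = 45.733 − 16.310 = 29.4 sabins.

29.4 sabins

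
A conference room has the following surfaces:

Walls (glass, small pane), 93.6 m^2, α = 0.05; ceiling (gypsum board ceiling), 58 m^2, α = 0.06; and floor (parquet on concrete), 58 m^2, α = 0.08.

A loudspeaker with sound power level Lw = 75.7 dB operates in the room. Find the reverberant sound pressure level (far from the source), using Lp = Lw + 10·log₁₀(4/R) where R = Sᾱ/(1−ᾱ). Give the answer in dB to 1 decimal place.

70.4 dB

Σ(Sᵢαᵢ) = 93.6×0.05 + 58×0.06 + 58×0.08 = 12.800; total area S = 209.6 m^2.
ᾱ = 0.0611, so room constant R = A/(1−ᾱ) = 13.633 m^2.
Lp = 75.7 + 10·log₁₀(4/13.633) = 75.7 + (-5.33) = 70.4 dB.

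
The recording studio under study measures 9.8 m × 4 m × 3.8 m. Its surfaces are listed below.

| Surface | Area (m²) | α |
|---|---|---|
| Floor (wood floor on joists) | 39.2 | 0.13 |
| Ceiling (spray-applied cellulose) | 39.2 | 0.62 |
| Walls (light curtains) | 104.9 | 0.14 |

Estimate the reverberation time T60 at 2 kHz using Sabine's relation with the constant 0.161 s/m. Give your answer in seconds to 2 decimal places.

Total absorption A = 39.2×0.13 + 39.2×0.62 + 104.9×0.14
  = 5.096 + 24.304 + 14.686 = 44.086 m² sabins.
Volume V = 9.8 × 4 × 3.8 = 148.96 m³.
RT60 = 0.161 · V / A = 0.161 × 148.96 / 44.086 = 0.54 s.

0.54 sec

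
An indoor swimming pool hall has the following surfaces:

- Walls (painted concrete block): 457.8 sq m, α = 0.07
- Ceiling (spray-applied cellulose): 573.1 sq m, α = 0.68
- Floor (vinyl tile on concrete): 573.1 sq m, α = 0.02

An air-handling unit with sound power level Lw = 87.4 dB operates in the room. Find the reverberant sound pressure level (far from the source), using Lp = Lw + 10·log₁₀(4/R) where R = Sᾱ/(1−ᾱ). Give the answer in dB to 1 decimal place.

Σ(Sᵢαᵢ) = 457.8·0.07 + 573.1·0.68 + 573.1·0.02 = 433.216; total area S = 1604.0 sq m.
ᾱ = 433.216/1604.0 = 0.2701; R = Sᾱ/(1−ᾱ) = 433.216/(1−0.2701) = 593.528 sq m.
Lp = 87.4 + 10·log₁₀(4/593.528) = 87.4 + (-21.71) = 65.7 dB.

65.7 dB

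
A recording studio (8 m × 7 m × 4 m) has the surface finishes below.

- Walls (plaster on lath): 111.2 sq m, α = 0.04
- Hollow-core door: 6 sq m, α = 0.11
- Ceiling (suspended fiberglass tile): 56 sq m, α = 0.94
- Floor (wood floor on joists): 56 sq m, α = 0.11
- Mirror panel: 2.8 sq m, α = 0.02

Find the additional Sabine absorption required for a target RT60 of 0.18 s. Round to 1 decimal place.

A₁ = Σ Sᵢαᵢ = 111.2×0.04 + 6×0.11 + 56×0.94 + 56×0.11 + 2.8×0.02 = 63.964 sabins.
For T = 0.18 s, need A₂ = 0.161·V/T = 0.161·224/0.18 = 200.356 sabins.
Additional absorption ΔA = 200.356 − 63.964 = 136.4 sabins.

136.4 sabins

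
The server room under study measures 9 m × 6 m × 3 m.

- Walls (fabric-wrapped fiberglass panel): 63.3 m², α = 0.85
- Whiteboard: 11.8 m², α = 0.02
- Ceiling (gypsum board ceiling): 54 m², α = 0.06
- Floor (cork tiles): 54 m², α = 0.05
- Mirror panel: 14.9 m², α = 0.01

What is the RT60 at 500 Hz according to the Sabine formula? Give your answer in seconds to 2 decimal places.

0.43 s

Total absorption A = 63.3*0.85 + 11.8*0.02 + 54*0.06 + 54*0.05 + 14.9*0.01
  = 53.805 + 0.236 + 3.240 + 2.700 + 0.149 = 60.130 m² sabins.
Room volume: 162 m³.
T = 0.161 V/A = 0.161·162/60.130 = 0.43 s.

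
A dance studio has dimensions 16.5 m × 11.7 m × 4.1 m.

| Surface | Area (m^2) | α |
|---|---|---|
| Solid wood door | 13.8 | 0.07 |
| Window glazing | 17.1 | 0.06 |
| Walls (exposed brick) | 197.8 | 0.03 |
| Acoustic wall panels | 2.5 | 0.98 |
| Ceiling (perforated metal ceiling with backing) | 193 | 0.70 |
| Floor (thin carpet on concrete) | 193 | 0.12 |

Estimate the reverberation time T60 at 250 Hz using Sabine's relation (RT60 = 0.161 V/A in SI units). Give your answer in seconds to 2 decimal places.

0.76 s

A = Σ Sᵢαᵢ = 13.8×0.07 + 17.1×0.06 + 197.8×0.03 + 2.5×0.98 + 193×0.70 + 193×0.12 = 168.636 sabins.
Volume V = 16.5 × 11.7 × 4.1 = 791.505 m³.
T = 0.161 V/A = 0.161·791.505/168.636 = 0.76 s.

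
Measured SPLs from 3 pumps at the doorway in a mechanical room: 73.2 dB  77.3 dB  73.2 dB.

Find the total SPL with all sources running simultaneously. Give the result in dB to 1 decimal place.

79.8 dB

Σ 10^(Lᵢ/10) = 9.549e+07.
Combined level = 10 log₁₀(9.549e+07) = 79.8 dB.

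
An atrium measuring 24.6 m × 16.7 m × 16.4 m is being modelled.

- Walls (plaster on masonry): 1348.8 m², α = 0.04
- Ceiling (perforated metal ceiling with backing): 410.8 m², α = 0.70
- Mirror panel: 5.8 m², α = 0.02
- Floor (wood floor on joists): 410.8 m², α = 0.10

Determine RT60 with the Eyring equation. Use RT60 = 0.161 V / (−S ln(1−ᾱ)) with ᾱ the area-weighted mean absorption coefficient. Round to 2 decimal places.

S = Σ Sᵢ = 2176.2 m².
Absorption A = 1348.8·0.04 + 410.8·0.70 + 5.8·0.02 + 410.8·0.10 = 382.708 sabins.
ᾱ = 382.708 / 2176.2 = 0.1759.
−S·ln(1−ᾱ) = −2176.2 × ln(1 − 0.1759) = 421.015.
V = 24.6 × 16.7 × 16.4 = 6737.448 m³.
T = 0.161·V/[−S·ln(1−ᾱ)] = 0.161·6737.448/421.015 = 2.58 s.

2.58 s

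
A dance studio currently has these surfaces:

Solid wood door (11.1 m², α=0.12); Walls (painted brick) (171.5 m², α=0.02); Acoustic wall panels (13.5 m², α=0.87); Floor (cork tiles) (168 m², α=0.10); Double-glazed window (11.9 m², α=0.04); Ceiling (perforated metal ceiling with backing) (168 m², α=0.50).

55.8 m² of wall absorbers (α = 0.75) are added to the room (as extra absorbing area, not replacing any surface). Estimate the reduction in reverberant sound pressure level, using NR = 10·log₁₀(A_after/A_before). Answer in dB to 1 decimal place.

Total absorption A_before = 11.1×0.12 + 171.5×0.02 + 13.5×0.87 + 168×0.10 + 11.9×0.04 + 168×0.50
  = 1.332 + 3.430 + 11.745 + 16.800 + 0.476 + 84.000 = 117.783 m² sabins.
Added absorption = 55.8 × 0.75 = 41.850 sabins.
A_after = 117.783 + 41.850 = 159.633 sabins.
NR = 10·log₁₀(159.633/117.783) = 1.3 dB.

1.3 dB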